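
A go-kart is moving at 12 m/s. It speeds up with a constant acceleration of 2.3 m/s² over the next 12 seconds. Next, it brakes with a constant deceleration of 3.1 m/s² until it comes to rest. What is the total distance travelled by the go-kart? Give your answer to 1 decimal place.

Phase 1 (accelerating): v₀ = 12.0 m/s, a = 2.3 m/s².
v = v₀ + at = 12.0 + (2.3)(12) = 39.6 m/s
Δx = v₀t + ½at² = 12.0·12 + 0.5·2.3·12² = 310 m

Phase 2 (decelerating): v₀ = 39.6 m/s, a = -3.1 m/s².
v = v₀ + at → t = (0 − 39.6) / -3.1 = 12.8 s
v² = v₀² + 2aΔx → Δx = (0² − 39.6²)/(2·-3.1) = 253 m
Total distance = 310 + 253 = 563 m

562.5 m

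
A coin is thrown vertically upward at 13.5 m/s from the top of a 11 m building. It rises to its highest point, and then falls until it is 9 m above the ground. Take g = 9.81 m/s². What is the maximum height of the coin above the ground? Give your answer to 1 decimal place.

20.3 m

Phase 1 (rising): v₀ = 13.5 m/s, a = -9.81 m/s².
v = v₀ + at → t = (0 − 13.5) / -9.81 = 1.38 s
v² = v₀² + 2aΔx → Δx = (0² − 13.5²)/(2·-9.81) = 9.29 m
Maximum height = 11 + 9.29 = 20.3 m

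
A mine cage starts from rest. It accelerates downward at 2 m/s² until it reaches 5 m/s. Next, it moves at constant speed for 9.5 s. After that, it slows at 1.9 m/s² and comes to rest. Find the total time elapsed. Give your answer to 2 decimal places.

Phase 1 (accelerating): v₀ = 0 m/s, a = 2 m/s².
v = v₀ + at → t = (5 − 0) / 2 = 2.50 s
v² = v₀² + 2aΔx → Δx = (5² − 0²)/(2·2) = 6.25 m

Phase 2 (constant speed): v₀ = 5.00 m/s, a = 0 m/s².
v = v₀ + at = 5.00 + (0)(9.5) = 5.00 m/s
Δx = v₀t + ½at² = 5.00·9.5 + 0.5·0·9.5² = 47.5 m

Phase 3 (decelerating): v₀ = 5.00 m/s, a = -1.9 m/s².
v = v₀ + at → t = (0 − 5.00) / -1.9 = 2.63 s
v² = v₀² + 2aΔx → Δx = (0² − 5.00²)/(2·-1.9) = 6.58 m
Total time = 2.50 + 9.50 + 2.63 = 14.6 s

14.63 s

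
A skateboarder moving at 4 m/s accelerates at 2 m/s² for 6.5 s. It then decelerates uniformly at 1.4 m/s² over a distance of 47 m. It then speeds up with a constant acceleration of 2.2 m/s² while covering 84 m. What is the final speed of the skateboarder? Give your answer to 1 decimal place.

23.0 m/s

Phase 1 (accelerating): v₀ = 4.00 m/s, a = 2 m/s².
v = v₀ + at = 4.00 + (2)(6.5) = 17.0 m/s
Δx = v₀t + ½at² = 4.00·6.5 + 0.5·2·6.5² = 68.2 m

Phase 2 (decelerating): v₀ = 17.0 m/s, a = -1.4 m/s².
v² = v₀² + 2aΔx = 17.0² + 2·-1.4·47 = 157 → v = 12.5 m/s
t = (v − v₀)/a = (12.5 − 17.0)/-1.4 = 3.18 s

Phase 3 (accelerating): v₀ = 12.5 m/s, a = 2.2 m/s².
v² = v₀² + 2aΔx = 12.5² + 2·2.2·84 = 527 → v = 23.0 m/s
t = (v − v₀)/a = (23.0 − 12.5)/2.2 = 4.73 s
Final speed = 23.0 m/s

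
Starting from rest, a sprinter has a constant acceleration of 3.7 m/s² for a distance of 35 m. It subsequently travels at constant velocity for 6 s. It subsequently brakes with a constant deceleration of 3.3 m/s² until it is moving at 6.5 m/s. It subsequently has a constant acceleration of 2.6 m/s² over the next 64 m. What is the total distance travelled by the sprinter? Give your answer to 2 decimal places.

228.40 m

Phase 1 (accelerating): v₀ = 0 m/s, a = 3.7 m/s².
v² = v₀² + 2aΔx = 0² + 2·3.7·35 = 259 → v = 16.1 m/s
t = (v − v₀)/a = (16.1 − 0)/3.7 = 4.35 s

Phase 2 (constant speed): v₀ = 16.1 m/s, a = 0 m/s².
v = v₀ + at = 16.1 + (0)(6) = 16.1 m/s
Δx = v₀t + ½at² = 16.1·6 + 0.5·0·6² = 96.6 m

Phase 3 (decelerating): v₀ = 16.1 m/s, a = -3.3 m/s².
v = v₀ + at → t = (6.5 − 16.1) / -3.3 = 2.91 s
v² = v₀² + 2aΔx → Δx = (6.5² − 16.1²)/(2·-3.3) = 32.8 m

Phase 4 (accelerating): v₀ = 6.50 m/s, a = 2.6 m/s².
v² = v₀² + 2aΔx = 6.50² + 2·2.6·64 = 375 → v = 19.4 m/s
t = (v − v₀)/a = (19.4 − 6.50)/2.6 = 4.95 s
Total distance = 35.0 + 96.6 + 32.8 + 64.0 = 228 m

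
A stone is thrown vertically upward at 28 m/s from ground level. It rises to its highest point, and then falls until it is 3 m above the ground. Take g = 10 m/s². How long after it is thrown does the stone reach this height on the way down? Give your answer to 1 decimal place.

5.5 s

Phase 1 (rising): v₀ = 28.0 m/s, a = -10 m/s².
v = v₀ + at → t = (0 − 28.0) / -10 = 2.80 s
v² = v₀² + 2aΔx → Δx = (0² − 28.0²)/(2·-10) = 39.2 m

Phase 2 (falling): v₀ = 0 m/s, a = -10 m/s².
Falls 36.2 m from rest: t = √(2·36.2/10) = 2.69 s; v = g·t = 26.9 m/s.
Total time = 2.80 + 2.69 = 5.49 s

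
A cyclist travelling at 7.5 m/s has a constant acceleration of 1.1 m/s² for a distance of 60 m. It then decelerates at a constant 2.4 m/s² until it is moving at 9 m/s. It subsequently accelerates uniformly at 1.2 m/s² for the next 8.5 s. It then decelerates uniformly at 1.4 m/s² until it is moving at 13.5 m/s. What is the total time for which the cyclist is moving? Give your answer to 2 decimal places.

20.19 s

Phase 1 (accelerating): v₀ = 7.50 m/s, a = 1.1 m/s².
v² = v₀² + 2aΔx = 7.50² + 2·1.1·60 = 188 → v = 13.7 m/s
t = (v − v₀)/a = (13.7 − 7.50)/1.1 = 5.65 s

Phase 2 (decelerating): v₀ = 13.7 m/s, a = -2.4 m/s².
v = v₀ + at → t = (9 − 13.7) / -2.4 = 1.97 s
v² = v₀² + 2aΔx → Δx = (9² − 13.7²)/(2·-2.4) = 22.3 m

Phase 3 (accelerating): v₀ = 9.00 m/s, a = 1.2 m/s².
v = v₀ + at = 9.00 + (1.2)(8.5) = 19.2 m/s
Δx = v₀t + ½at² = 9.00·8.5 + 0.5·1.2·8.5² = 120 m

Phase 4 (decelerating): v₀ = 19.2 m/s, a = -1.4 m/s².
v = v₀ + at → t = (13.5 − 19.2) / -1.4 = 4.07 s
v² = v₀² + 2aΔx → Δx = (13.5² − 19.2²)/(2·-1.4) = 66.6 m
Total time = 5.65 + 1.97 + 8.50 + 4.07 = 20.2 s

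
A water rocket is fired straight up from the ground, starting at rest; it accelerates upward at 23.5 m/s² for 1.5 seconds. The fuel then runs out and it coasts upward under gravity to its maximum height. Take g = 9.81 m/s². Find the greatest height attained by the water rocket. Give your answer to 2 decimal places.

89.77 m

Phase 1 (powered ascent): v₀ = 0 m/s, a = 23.5 m/s².
v = v₀ + at = 0 + (23.5)(1.5) = 35.2 m/s
Δx = v₀t + ½at² = 0·1.5 + 0.5·23.5·1.5² = 26.4 m

Phase 2 (coasting upward): v₀ = 35.2 m/s, a = -9.81 m/s².
v = v₀ + at → t = (0 − 35.2) / -9.81 = 3.59 s
v² = v₀² + 2aΔx → Δx = (0² − 35.2²)/(2·-9.81) = 63.3 m
Maximum height = 26.4 + 63.3 = 89.8 m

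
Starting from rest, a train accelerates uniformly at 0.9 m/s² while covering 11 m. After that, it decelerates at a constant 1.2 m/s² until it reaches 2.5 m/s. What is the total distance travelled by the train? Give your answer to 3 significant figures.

16.6 m

Phase 1 (accelerating): v₀ = 0 m/s, a = 0.9 m/s².
v² = v₀² + 2aΔx = 0² + 2·0.9·11 = 19.8 → v = 4.45 m/s
t = (v − v₀)/a = (4.45 − 0)/0.9 = 4.94 s

Phase 2 (decelerating): v₀ = 4.45 m/s, a = -1.2 m/s².
v = v₀ + at → t = (2.5 − 4.45) / -1.2 = 1.62 s
v² = v₀² + 2aΔx → Δx = (2.5² − 4.45²)/(2·-1.2) = 5.65 m
Total distance = 11.0 + 5.65 = 16.6 m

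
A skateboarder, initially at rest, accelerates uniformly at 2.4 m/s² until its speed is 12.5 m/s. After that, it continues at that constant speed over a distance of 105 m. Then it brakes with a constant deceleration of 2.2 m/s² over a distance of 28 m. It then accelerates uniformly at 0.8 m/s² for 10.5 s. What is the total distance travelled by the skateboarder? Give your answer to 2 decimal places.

Phase 1 (accelerating): v₀ = 0 m/s, a = 2.4 m/s².
v = v₀ + at → t = (12.5 − 0) / 2.4 = 5.21 s
v² = v₀² + 2aΔx → Δx = (12.5² − 0²)/(2·2.4) = 32.6 m

Phase 2 (constant speed): v₀ = 12.5 m/s, a = 0 m/s².
Constant speed: t = d/v = 105/12.5 = 8.40 s

Phase 3 (decelerating): v₀ = 12.5 m/s, a = -2.2 m/s².
v² = v₀² + 2aΔx = 12.5² + 2·-2.2·28 = 33.0 → v = 5.75 m/s
t = (v − v₀)/a = (5.75 − 12.5)/-2.2 = 3.07 s

Phase 4 (accelerating): v₀ = 5.75 m/s, a = 0.8 m/s².
v = v₀ + at = 5.75 + (0.8)(10.5) = 14.1 m/s
Δx = v₀t + ½at² = 5.75·10.5 + 0.5·0.8·10.5² = 104 m
Total distance = 32.6 + 105 + 28.0 + 104 = 270 m

270.02 m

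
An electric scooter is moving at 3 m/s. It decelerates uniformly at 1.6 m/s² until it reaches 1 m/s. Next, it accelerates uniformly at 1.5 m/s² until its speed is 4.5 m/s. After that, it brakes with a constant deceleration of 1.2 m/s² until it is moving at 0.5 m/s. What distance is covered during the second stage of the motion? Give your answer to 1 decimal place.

6.4 m

Phase 1 (decelerating): v₀ = 3.00 m/s, a = -1.6 m/s².
v = v₀ + at → t = (1 − 3.00) / -1.6 = 1.25 s
v² = v₀² + 2aΔx → Δx = (1² − 3.00²)/(2·-1.6) = 2.50 m

Phase 2 (accelerating): v₀ = 1.00 m/s, a = 1.5 m/s².
v = v₀ + at → t = (4.5 − 1.00) / 1.5 = 2.33 s
v² = v₀² + 2aΔx → Δx = (4.5² − 1.00²)/(2·1.5) = 6.42 m
Distance in phase 2 = 6.42 m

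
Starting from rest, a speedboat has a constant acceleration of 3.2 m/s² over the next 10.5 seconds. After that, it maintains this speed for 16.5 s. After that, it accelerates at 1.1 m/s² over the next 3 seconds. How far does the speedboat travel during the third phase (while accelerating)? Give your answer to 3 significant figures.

Phase 1 (accelerating): v₀ = 0 m/s, a = 3.2 m/s².
v = v₀ + at = 0 + (3.2)(10.5) = 33.6 m/s
Δx = v₀t + ½at² = 0·10.5 + 0.5·3.2·10.5² = 176 m

Phase 2 (constant speed): v₀ = 33.6 m/s, a = 0 m/s².
v = v₀ + at = 33.6 + (0)(16.5) = 33.6 m/s
Δx = v₀t + ½at² = 33.6·16.5 + 0.5·0·16.5² = 554 m

Phase 3 (accelerating): v₀ = 33.6 m/s, a = 1.1 m/s².
v = v₀ + at = 33.6 + (1.1)(3) = 36.9 m/s
Δx = v₀t + ½at² = 33.6·3 + 0.5·1.1·3² = 106 m
Distance in phase 3 = 106 m

106 m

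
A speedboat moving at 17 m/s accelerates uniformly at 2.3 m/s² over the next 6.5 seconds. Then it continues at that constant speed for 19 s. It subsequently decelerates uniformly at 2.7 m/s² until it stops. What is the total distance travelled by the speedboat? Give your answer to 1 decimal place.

Phase 1 (accelerating): v₀ = 17.0 m/s, a = 2.3 m/s².
v = v₀ + at = 17.0 + (2.3)(6.5) = 31.9 m/s
Δx = v₀t + ½at² = 17.0·6.5 + 0.5·2.3·6.5² = 159 m

Phase 2 (constant speed): v₀ = 31.9 m/s, a = 0 m/s².
v = v₀ + at = 31.9 + (0)(19) = 31.9 m/s
Δx = v₀t + ½at² = 31.9·19 + 0.5·0·19² = 607 m

Phase 3 (decelerating): v₀ = 31.9 m/s, a = -2.7 m/s².
v = v₀ + at → t = (0 − 31.9) / -2.7 = 11.8 s
v² = v₀² + 2aΔx → Δx = (0² − 31.9²)/(2·-2.7) = 189 m
Total distance = 159 + 607 + 189 = 955 m

955.2 m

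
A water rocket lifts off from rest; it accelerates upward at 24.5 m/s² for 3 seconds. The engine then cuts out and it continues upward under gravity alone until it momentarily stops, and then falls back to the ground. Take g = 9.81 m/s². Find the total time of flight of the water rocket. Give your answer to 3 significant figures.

Phase 1 (powered ascent): v₀ = 0 m/s, a = 24.5 m/s².
v = v₀ + at = 0 + (24.5)(3) = 73.5 m/s
Δx = v₀t + ½at² = 0·3 + 0.5·24.5·3² = 110 m

Phase 2 (coasting upward): v₀ = 73.5 m/s, a = -9.81 m/s².
v = v₀ + at → t = (0 − 73.5) / -9.81 = 7.49 s
v² = v₀² + 2aΔx → Δx = (0² − 73.5²)/(2·-9.81) = 275 m

Phase 3 (free fall): v₀ = 0 m/s, a = -9.81 m/s².
Falls 386 m from rest: t = √(2·386/9.81) = 8.87 s; v = g·t = 87.0 m/s.
Total time = 3.00 + 7.49 + 8.87 = 19.4 s

19.4 s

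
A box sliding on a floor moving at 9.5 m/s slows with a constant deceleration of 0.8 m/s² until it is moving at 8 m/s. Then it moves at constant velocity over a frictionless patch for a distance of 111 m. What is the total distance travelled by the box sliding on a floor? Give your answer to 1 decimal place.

Phase 1 (decelerating): v₀ = 9.50 m/s, a = -0.8 m/s².
v = v₀ + at → t = (8 − 9.50) / -0.8 = 1.88 s
v² = v₀² + 2aΔx → Δx = (8² − 9.50²)/(2·-0.8) = 16.4 m

Phase 2 (constant speed): v₀ = 8.00 m/s, a = 0 m/s².
Constant speed: t = d/v = 111/8.00 = 13.9 s
Total distance = 16.4 + 111 = 127 m

127.4 m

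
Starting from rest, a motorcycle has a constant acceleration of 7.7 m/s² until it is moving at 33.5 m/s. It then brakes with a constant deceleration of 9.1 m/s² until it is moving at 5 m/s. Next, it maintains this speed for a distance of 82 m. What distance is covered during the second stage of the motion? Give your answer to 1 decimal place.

60.3 m

Phase 1 (accelerating): v₀ = 0 m/s, a = 7.7 m/s².
v = v₀ + at → t = (33.5 − 0) / 7.7 = 4.35 s
v² = v₀² + 2aΔx → Δx = (33.5² − 0²)/(2·7.7) = 72.9 m

Phase 2 (decelerating): v₀ = 33.5 m/s, a = -9.1 m/s².
v = v₀ + at → t = (5 − 33.5) / -9.1 = 3.13 s
v² = v₀² + 2aΔx → Δx = (5² − 33.5²)/(2·-9.1) = 60.3 m
Distance in phase 2 = 60.3 m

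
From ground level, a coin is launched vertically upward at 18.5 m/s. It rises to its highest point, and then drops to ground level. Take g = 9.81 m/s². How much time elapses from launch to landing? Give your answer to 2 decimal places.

Phase 1 (rising): v₀ = 18.5 m/s, a = -9.81 m/s².
v = v₀ + at → t = (0 − 18.5) / -9.81 = 1.89 s
v² = v₀² + 2aΔx → Δx = (0² − 18.5²)/(2·-9.81) = 17.4 m

Phase 2 (falling): v₀ = 0 m/s, a = -9.81 m/s².
Falls 17.4 m from rest: t = √(2·17.4/9.81) = 1.89 s; v = g·t = 18.5 m/s.
Total time = 1.89 + 1.89 = 3.77 s

3.77 s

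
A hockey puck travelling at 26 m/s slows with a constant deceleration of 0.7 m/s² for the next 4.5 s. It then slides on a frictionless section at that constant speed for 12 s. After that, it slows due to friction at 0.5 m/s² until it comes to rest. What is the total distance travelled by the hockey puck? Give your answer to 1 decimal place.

906.2 m

Phase 1 (decelerating): v₀ = 26.0 m/s, a = -0.7 m/s².
v = v₀ + at = 26.0 + (-0.7)(4.5) = 22.9 m/s
Δx = v₀t + ½at² = 26.0·4.5 + 0.5·-0.7·4.5² = 110 m

Phase 2 (constant speed): v₀ = 22.9 m/s, a = 0 m/s².
v = v₀ + at = 22.9 + (0)(12) = 22.9 m/s
Δx = v₀t + ½at² = 22.9·12 + 0.5·0·12² = 274 m

Phase 3 (decelerating): v₀ = 22.9 m/s, a = -0.5 m/s².
v = v₀ + at → t = (0 − 22.9) / -0.5 = 45.7 s
v² = v₀² + 2aΔx → Δx = (0² − 22.9²)/(2·-0.5) = 522 m
Total distance = 110 + 274 + 522 = 906 m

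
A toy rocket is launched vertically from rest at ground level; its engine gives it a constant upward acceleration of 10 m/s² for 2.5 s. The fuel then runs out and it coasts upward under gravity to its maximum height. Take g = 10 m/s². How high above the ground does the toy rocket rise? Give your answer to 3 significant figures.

62.5 m

Phase 1 (powered ascent): v₀ = 0 m/s, a = 10 m/s².
v = v₀ + at = 0 + (10)(2.5) = 25.0 m/s
Δx = v₀t + ½at² = 0·2.5 + 0.5·10·2.5² = 31.2 m

Phase 2 (coasting upward): v₀ = 25.0 m/s, a = -10 m/s².
v = v₀ + at → t = (0 − 25.0) / -10 = 2.50 s
v² = v₀² + 2aΔx → Δx = (0² − 25.0²)/(2·-10) = 31.2 m
Maximum height = 31.2 + 31.2 = 62.5 m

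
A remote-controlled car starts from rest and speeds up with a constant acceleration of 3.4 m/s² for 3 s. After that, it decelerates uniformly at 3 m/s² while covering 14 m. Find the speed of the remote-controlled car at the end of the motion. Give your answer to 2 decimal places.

4.48 m/s

Phase 1 (accelerating): v₀ = 0 m/s, a = 3.4 m/s².
v = v₀ + at = 0 + (3.4)(3) = 10.2 m/s
Δx = v₀t + ½at² = 0·3 + 0.5·3.4·3² = 15.3 m

Phase 2 (decelerating): v₀ = 10.2 m/s, a = -3 m/s².
v² = v₀² + 2aΔx = 10.2² + 2·-3·14 = 20.0 → v = 4.48 m/s
t = (v − v₀)/a = (4.48 − 10.2)/-3 = 1.91 s
Final speed = 4.48 m/s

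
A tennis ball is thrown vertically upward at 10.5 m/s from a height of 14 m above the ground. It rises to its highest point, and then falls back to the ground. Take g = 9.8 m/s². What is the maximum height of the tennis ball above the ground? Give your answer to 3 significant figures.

Phase 1 (rising): v₀ = 10.5 m/s, a = -9.8 m/s².
v = v₀ + at → t = (0 − 10.5) / -9.8 = 1.07 s
v² = v₀² + 2aΔx → Δx = (0² − 10.5²)/(2·-9.8) = 5.62 m
Maximum height = 14 + 5.62 = 19.6 m

19.6 m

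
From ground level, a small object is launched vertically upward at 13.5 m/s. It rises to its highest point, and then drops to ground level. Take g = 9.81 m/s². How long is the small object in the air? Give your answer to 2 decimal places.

Phase 1 (rising): v₀ = 13.5 m/s, a = -9.81 m/s².
v = v₀ + at → t = (0 − 13.5) / -9.81 = 1.38 s
v² = v₀² + 2aΔx → Δx = (0² − 13.5²)/(2·-9.81) = 9.29 m

Phase 2 (falling): v₀ = 0 m/s, a = -9.81 m/s².
Falls 9.29 m from rest: t = √(2·9.29/9.81) = 1.38 s; v = g·t = 13.5 m/s.
Total time = 1.38 + 1.38 = 2.75 s

2.75 s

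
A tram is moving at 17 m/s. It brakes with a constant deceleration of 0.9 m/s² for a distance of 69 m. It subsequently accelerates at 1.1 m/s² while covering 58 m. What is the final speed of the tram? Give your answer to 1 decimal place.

Phase 1 (decelerating): v₀ = 17.0 m/s, a = -0.9 m/s².
v² = v₀² + 2aΔx = 17.0² + 2·-0.9·69 = 165 → v = 12.8 m/s
t = (v − v₀)/a = (12.8 − 17.0)/-0.9 = 4.63 s

Phase 2 (accelerating): v₀ = 12.8 m/s, a = 1.1 m/s².
v² = v₀² + 2aΔx = 12.8² + 2·1.1·58 = 292 → v = 17.1 m/s
t = (v − v₀)/a = (17.1 − 12.8)/1.1 = 3.87 s
Final speed = 17.1 m/s

17.1 m/s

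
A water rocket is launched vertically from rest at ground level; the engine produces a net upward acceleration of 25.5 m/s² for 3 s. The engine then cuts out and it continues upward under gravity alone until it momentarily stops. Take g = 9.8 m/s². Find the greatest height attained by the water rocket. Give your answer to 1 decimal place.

413.3 m

Phase 1 (powered ascent): v₀ = 0 m/s, a = 25.5 m/s².
v = v₀ + at = 0 + (25.5)(3) = 76.5 m/s
Δx = v₀t + ½at² = 0·3 + 0.5·25.5·3² = 115 m

Phase 2 (coasting upward): v₀ = 76.5 m/s, a = -9.8 m/s².
v = v₀ + at → t = (0 − 76.5) / -9.8 = 7.81 s
v² = v₀² + 2aΔx → Δx = (0² − 76.5²)/(2·-9.8) = 299 m
Maximum height = 115 + 299 = 413 m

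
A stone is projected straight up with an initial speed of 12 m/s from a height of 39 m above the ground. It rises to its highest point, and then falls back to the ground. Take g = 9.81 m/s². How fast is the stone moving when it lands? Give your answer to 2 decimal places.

30.15 m/s

Phase 1 (rising): v₀ = 12.0 m/s, a = -9.81 m/s².
v = v₀ + at → t = (0 − 12.0) / -9.81 = 1.22 s
v² = v₀² + 2aΔx → Δx = (0² − 12.0²)/(2·-9.81) = 7.34 m

Phase 2 (falling): v₀ = 0 m/s, a = -9.81 m/s².
Falls 46.3 m from rest: t = √(2·46.3/9.81) = 3.07 s; v = g·t = 30.2 m/s.
Final speed = 30.2 m/s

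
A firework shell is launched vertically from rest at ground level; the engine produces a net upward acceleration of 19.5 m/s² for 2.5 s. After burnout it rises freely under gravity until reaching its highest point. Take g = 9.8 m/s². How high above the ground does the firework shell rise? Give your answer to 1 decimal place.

182.2 m

Phase 1 (powered ascent): v₀ = 0 m/s, a = 19.5 m/s².
v = v₀ + at = 0 + (19.5)(2.5) = 48.8 m/s
Δx = v₀t + ½at² = 0·2.5 + 0.5·19.5·2.5² = 60.9 m

Phase 2 (coasting upward): v₀ = 48.8 m/s, a = -9.8 m/s².
v = v₀ + at → t = (0 − 48.8) / -9.8 = 4.97 s
v² = v₀² + 2aΔx → Δx = (0² − 48.8²)/(2·-9.8) = 121 m
Maximum height = 60.9 + 121 = 182 m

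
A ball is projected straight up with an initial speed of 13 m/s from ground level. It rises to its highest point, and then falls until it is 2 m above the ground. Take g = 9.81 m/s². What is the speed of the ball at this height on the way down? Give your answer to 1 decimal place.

Phase 1 (rising): v₀ = 13.0 m/s, a = -9.81 m/s².
v = v₀ + at → t = (0 − 13.0) / -9.81 = 1.33 s
v² = v₀² + 2aΔx → Δx = (0² − 13.0²)/(2·-9.81) = 8.61 m

Phase 2 (falling): v₀ = 0 m/s, a = -9.81 m/s².
Falls 6.61 m from rest: t = √(2·6.61/9.81) = 1.16 s; v = g·t = 11.4 m/s.
Final speed = 11.4 m/s

11.4 m/s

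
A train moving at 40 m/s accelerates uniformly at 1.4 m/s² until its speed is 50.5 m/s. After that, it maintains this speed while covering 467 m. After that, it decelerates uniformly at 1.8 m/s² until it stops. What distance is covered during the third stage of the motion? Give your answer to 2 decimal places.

708.40 m

Phase 1 (accelerating): v₀ = 40.0 m/s, a = 1.4 m/s².
v = v₀ + at → t = (50.5 − 40.0) / 1.4 = 7.50 s
v² = v₀² + 2aΔx → Δx = (50.5² − 40.0²)/(2·1.4) = 339 m

Phase 2 (constant speed): v₀ = 50.5 m/s, a = 0 m/s².
Constant speed: t = d/v = 467/50.5 = 9.25 s

Phase 3 (decelerating): v₀ = 50.5 m/s, a = -1.8 m/s².
v = v₀ + at → t = (0 − 50.5) / -1.8 = 28.1 s
v² = v₀² + 2aΔx → Δx = (0² − 50.5²)/(2·-1.8) = 708 m
Distance in phase 3 = 708 m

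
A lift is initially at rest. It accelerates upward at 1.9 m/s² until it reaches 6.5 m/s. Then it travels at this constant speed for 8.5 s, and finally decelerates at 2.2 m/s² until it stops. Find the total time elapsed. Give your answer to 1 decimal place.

Phase 1 (accelerating): v₀ = 0 m/s, a = 1.9 m/s².
v = v₀ + at → t = (6.5 − 0) / 1.9 = 3.42 s
v² = v₀² + 2aΔx → Δx = (6.5² − 0²)/(2·1.9) = 11.1 m

Phase 2 (constant speed): v₀ = 6.50 m/s, a = 0 m/s².
v = v₀ + at = 6.50 + (0)(8.5) = 6.50 m/s
Δx = v₀t + ½at² = 6.50·8.5 + 0.5·0·8.5² = 55.2 m

Phase 3 (decelerating): v₀ = 6.50 m/s, a = -2.2 m/s².
v = v₀ + at → t = (0 − 6.50) / -2.2 = 2.95 s
v² = v₀² + 2aΔx → Δx = (0² − 6.50²)/(2·-2.2) = 9.60 m
Total time = 3.42 + 8.50 + 2.95 = 14.9 s

14.9 s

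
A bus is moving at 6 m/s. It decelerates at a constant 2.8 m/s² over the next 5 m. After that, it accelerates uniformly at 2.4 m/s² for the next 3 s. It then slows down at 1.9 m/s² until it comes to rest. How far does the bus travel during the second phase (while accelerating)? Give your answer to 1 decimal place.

19.3 m

Phase 1 (decelerating): v₀ = 6.00 m/s, a = -2.8 m/s².
v² = v₀² + 2aΔx = 6.00² + 2·-2.8·5 = 8.00 → v = 2.83 m/s
t = (v − v₀)/a = (2.83 − 6.00)/-2.8 = 1.13 s

Phase 2 (accelerating): v₀ = 2.83 m/s, a = 2.4 m/s².
v = v₀ + at = 2.83 + (2.4)(3) = 10.0 m/s
Δx = v₀t + ½at² = 2.83·3 + 0.5·2.4·3² = 19.3 m
Distance in phase 2 = 19.3 m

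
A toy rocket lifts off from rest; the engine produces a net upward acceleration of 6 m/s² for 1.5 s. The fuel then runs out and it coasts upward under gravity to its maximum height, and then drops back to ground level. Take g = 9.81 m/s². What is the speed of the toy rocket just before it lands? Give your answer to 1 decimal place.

14.6 m/s

Phase 1 (powered ascent): v₀ = 0 m/s, a = 6 m/s².
v = v₀ + at = 0 + (6)(1.5) = 9.00 m/s
Δx = v₀t + ½at² = 0·1.5 + 0.5·6·1.5² = 6.75 m

Phase 2 (coasting upward): v₀ = 9.00 m/s, a = -9.81 m/s².
v = v₀ + at → t = (0 − 9.00) / -9.81 = 0.917 s
v² = v₀² + 2aΔx → Δx = (0² − 9.00²)/(2·-9.81) = 4.13 m

Phase 3 (free fall): v₀ = 0 m/s, a = -9.81 m/s².
Falls 10.9 m from rest: t = √(2·10.9/9.81) = 1.49 s; v = g·t = 14.6 m/s.
Impact speed = 14.6 m/s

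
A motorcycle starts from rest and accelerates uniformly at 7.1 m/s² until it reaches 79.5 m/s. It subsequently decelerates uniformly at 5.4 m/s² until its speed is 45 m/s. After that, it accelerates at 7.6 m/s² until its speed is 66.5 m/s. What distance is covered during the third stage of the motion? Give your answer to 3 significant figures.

158 m

Phase 1 (accelerating): v₀ = 0 m/s, a = 7.1 m/s².
v = v₀ + at → t = (79.5 − 0) / 7.1 = 11.2 s
v² = v₀² + 2aΔx → Δx = (79.5² − 0²)/(2·7.1) = 445 m

Phase 2 (decelerating): v₀ = 79.5 m/s, a = -5.4 m/s².
v = v₀ + at → t = (45 − 79.5) / -5.4 = 6.39 s
v² = v₀² + 2aΔx → Δx = (45² − 79.5²)/(2·-5.4) = 398 m

Phase 3 (accelerating): v₀ = 45.0 m/s, a = 7.6 m/s².
v = v₀ + at → t = (66.5 − 45.0) / 7.6 = 2.83 s
v² = v₀² + 2aΔx → Δx = (66.5² − 45.0²)/(2·7.6) = 158 m
Distance in phase 3 = 158 m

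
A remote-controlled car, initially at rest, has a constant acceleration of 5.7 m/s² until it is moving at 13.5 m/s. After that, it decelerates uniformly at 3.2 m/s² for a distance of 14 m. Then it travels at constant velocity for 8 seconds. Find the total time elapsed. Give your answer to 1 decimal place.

11.6 s

Phase 1 (accelerating): v₀ = 0 m/s, a = 5.7 m/s².
v = v₀ + at → t = (13.5 − 0) / 5.7 = 2.37 s
v² = v₀² + 2aΔx → Δx = (13.5² − 0²)/(2·5.7) = 16.0 m

Phase 2 (decelerating): v₀ = 13.5 m/s, a = -3.2 m/s².
v² = v₀² + 2aΔx = 13.5² + 2·-3.2·14 = 92.6 → v = 9.63 m/s
t = (v − v₀)/a = (9.63 − 13.5)/-3.2 = 1.21 s

Phase 3 (constant speed): v₀ = 9.63 m/s, a = 0 m/s².
v = v₀ + at = 9.63 + (0)(8) = 9.63 m/s
Δx = v₀t + ½at² = 9.63·8 + 0.5·0·8² = 77.0 m
Total time = 2.37 + 1.21 + 8.00 = 11.6 s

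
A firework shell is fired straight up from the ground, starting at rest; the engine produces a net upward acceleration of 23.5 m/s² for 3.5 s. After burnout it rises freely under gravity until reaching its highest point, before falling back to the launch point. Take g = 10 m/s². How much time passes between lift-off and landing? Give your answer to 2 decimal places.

Phase 1 (powered ascent): v₀ = 0 m/s, a = 23.5 m/s².
v = v₀ + at = 0 + (23.5)(3.5) = 82.2 m/s
Δx = v₀t + ½at² = 0·3.5 + 0.5·23.5·3.5² = 144 m

Phase 2 (coasting upward): v₀ = 82.2 m/s, a = -10 m/s².
v = v₀ + at → t = (0 − 82.2) / -10 = 8.22 s
v² = v₀² + 2aΔx → Δx = (0² − 82.2²)/(2·-10) = 338 m

Phase 3 (free fall): v₀ = 0 m/s, a = -10 m/s².
Falls 482 m from rest: t = √(2·482/10) = 9.82 s; v = g·t = 98.2 m/s.
Total time = 3.50 + 8.22 + 9.82 = 21.5 s

21.55 s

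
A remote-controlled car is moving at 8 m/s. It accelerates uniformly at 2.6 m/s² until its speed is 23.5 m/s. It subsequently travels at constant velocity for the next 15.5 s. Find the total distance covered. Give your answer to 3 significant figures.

458 m

Phase 1 (accelerating): v₀ = 8.00 m/s, a = 2.6 m/s².
v = v₀ + at → t = (23.5 − 8.00) / 2.6 = 5.96 s
v² = v₀² + 2aΔx → Δx = (23.5² − 8.00²)/(2·2.6) = 93.9 m

Phase 2 (constant speed): v₀ = 23.5 m/s, a = 0 m/s².
v = v₀ + at = 23.5 + (0)(15.5) = 23.5 m/s
Δx = v₀t + ½at² = 23.5·15.5 + 0.5·0·15.5² = 364 m
Total distance = 93.9 + 364 = 458 m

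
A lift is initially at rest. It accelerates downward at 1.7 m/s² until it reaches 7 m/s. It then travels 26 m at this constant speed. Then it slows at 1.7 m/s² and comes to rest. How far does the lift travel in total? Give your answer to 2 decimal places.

54.82 m

Phase 1 (accelerating): v₀ = 0 m/s, a = 1.7 m/s².
v = v₀ + at → t = (7 − 0) / 1.7 = 4.12 s
v² = v₀² + 2aΔx → Δx = (7² − 0²)/(2·1.7) = 14.4 m

Phase 2 (constant speed): v₀ = 7.00 m/s, a = 0 m/s².
Constant speed: t = d/v = 26/7.00 = 3.71 s

Phase 3 (decelerating): v₀ = 7.00 m/s, a = -1.7 m/s².
v = v₀ + at → t = (0 − 7.00) / -1.7 = 4.12 s
v² = v₀² + 2aΔx → Δx = (0² − 7.00²)/(2·-1.7) = 14.4 m
Total distance = 14.4 + 26.0 + 14.4 = 54.8 m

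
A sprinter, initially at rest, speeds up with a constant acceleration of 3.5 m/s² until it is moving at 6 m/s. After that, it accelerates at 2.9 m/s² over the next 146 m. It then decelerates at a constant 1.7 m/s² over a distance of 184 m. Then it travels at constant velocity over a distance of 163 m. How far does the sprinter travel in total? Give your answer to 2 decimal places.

498.14 m

Phase 1 (accelerating): v₀ = 0 m/s, a = 3.5 m/s².
v = v₀ + at → t = (6 − 0) / 3.5 = 1.71 s
v² = v₀² + 2aΔx → Δx = (6² − 0²)/(2·3.5) = 5.14 m

Phase 2 (accelerating): v₀ = 6.00 m/s, a = 2.9 m/s².
v² = v₀² + 2aΔx = 6.00² + 2·2.9·146 = 883 → v = 29.7 m/s
t = (v − v₀)/a = (29.7 − 6.00)/2.9 = 8.18 s

Phase 3 (decelerating): v₀ = 29.7 m/s, a = -1.7 m/s².
v² = v₀² + 2aΔx = 29.7² + 2·-1.7·184 = 257 → v = 16.0 m/s
t = (v − v₀)/a = (16.0 − 29.7)/-1.7 = 8.04 s

Phase 4 (constant speed): v₀ = 16.0 m/s, a = 0 m/s².
Constant speed: t = d/v = 163/16.0 = 10.2 s
Total distance = 5.14 + 146 + 184 + 163 = 498 m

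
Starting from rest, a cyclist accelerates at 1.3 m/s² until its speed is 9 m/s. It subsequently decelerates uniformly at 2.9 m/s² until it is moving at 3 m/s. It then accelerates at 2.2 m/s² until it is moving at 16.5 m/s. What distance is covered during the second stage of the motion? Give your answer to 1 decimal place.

Phase 1 (accelerating): v₀ = 0 m/s, a = 1.3 m/s².
v = v₀ + at → t = (9 − 0) / 1.3 = 6.92 s
v² = v₀² + 2aΔx → Δx = (9² − 0²)/(2·1.3) = 31.2 m

Phase 2 (decelerating): v₀ = 9.00 m/s, a = -2.9 m/s².
v = v₀ + at → t = (3 − 9.00) / -2.9 = 2.07 s
v² = v₀² + 2aΔx → Δx = (3² − 9.00²)/(2·-2.9) = 12.4 m
Distance in phase 2 = 12.4 m

12.4 m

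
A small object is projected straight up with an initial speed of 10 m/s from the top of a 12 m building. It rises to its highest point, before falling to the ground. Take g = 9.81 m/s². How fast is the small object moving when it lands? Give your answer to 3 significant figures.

18.3 m/s

Phase 1 (rising): v₀ = 10.0 m/s, a = -9.81 m/s².
v = v₀ + at → t = (0 − 10.0) / -9.81 = 1.02 s
v² = v₀² + 2aΔx → Δx = (0² − 10.0²)/(2·-9.81) = 5.10 m

Phase 2 (falling): v₀ = 0 m/s, a = -9.81 m/s².
Falls 17.1 m from rest: t = √(2·17.1/9.81) = 1.87 s; v = g·t = 18.3 m/s.
Final speed = 18.3 m/s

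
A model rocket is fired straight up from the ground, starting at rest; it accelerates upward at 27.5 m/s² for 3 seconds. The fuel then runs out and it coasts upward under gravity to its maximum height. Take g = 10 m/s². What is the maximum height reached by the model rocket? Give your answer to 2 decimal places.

464.06 m

Phase 1 (powered ascent): v₀ = 0 m/s, a = 27.5 m/s².
v = v₀ + at = 0 + (27.5)(3) = 82.5 m/s
Δx = v₀t + ½at² = 0·3 + 0.5·27.5·3² = 124 m

Phase 2 (coasting upward): v₀ = 82.5 m/s, a = -10 m/s².
v = v₀ + at → t = (0 − 82.5) / -10 = 8.25 s
v² = v₀² + 2aΔx → Δx = (0² − 82.5²)/(2·-10) = 340 m
Maximum height = 124 + 340 = 464 m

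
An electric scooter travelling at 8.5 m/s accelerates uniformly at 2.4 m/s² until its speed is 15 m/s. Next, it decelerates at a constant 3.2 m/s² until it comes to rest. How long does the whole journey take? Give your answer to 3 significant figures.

Phase 1 (accelerating): v₀ = 8.50 m/s, a = 2.4 m/s².
v = v₀ + at → t = (15 − 8.50) / 2.4 = 2.71 s
v² = v₀² + 2aΔx → Δx = (15² − 8.50²)/(2·2.4) = 31.8 m

Phase 2 (decelerating): v₀ = 15.0 m/s, a = -3.2 m/s².
v = v₀ + at → t = (0 − 15.0) / -3.2 = 4.69 s
v² = v₀² + 2aΔx → Δx = (0² − 15.0²)/(2·-3.2) = 35.2 m
Total time = 2.71 + 4.69 = 7.40 s

7.40 s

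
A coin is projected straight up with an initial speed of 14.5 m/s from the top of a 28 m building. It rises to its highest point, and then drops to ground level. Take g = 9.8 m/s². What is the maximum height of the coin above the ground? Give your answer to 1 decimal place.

Phase 1 (rising): v₀ = 14.5 m/s, a = -9.8 m/s².
v = v₀ + at → t = (0 − 14.5) / -9.8 = 1.48 s
v² = v₀² + 2aΔx → Δx = (0² − 14.5²)/(2·-9.8) = 10.7 m
Maximum height = 28 + 10.7 = 38.7 m

38.7 m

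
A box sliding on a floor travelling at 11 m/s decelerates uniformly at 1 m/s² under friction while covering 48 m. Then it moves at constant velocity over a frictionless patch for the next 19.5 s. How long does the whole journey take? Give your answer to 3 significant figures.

25.5 s

Phase 1 (decelerating): v₀ = 11.0 m/s, a = -1 m/s².
v² = v₀² + 2aΔx = 11.0² + 2·-1·48 = 25.0 → v = 5.00 m/s
t = (v − v₀)/a = (5.00 − 11.0)/-1 = 6.00 s

Phase 2 (constant speed): v₀ = 5.00 m/s, a = 0 m/s².
v = v₀ + at = 5.00 + (0)(19.5) = 5.00 m/s
Δx = v₀t + ½at² = 5.00·19.5 + 0.5·0·19.5² = 97.5 m
Total time = 6.00 + 19.5 = 25.5 s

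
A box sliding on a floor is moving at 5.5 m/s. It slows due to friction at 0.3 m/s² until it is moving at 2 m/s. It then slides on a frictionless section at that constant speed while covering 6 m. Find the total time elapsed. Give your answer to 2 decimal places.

Phase 1 (decelerating): v₀ = 5.50 m/s, a = -0.3 m/s².
v = v₀ + at → t = (2 − 5.50) / -0.3 = 11.7 s
v² = v₀² + 2aΔx → Δx = (2² − 5.50²)/(2·-0.3) = 43.8 m

Phase 2 (constant speed): v₀ = 2.00 m/s, a = 0 m/s².
Constant speed: t = d/v = 6/2.00 = 3.00 s
Total time = 11.7 + 3.00 = 14.7 s

14.67 s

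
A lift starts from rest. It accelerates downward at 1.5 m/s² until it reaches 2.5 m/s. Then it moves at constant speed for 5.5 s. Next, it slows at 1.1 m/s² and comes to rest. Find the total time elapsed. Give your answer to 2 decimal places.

Phase 1 (accelerating): v₀ = 0 m/s, a = 1.5 m/s².
v = v₀ + at → t = (2.5 − 0) / 1.5 = 1.67 s
v² = v₀² + 2aΔx → Δx = (2.5² − 0²)/(2·1.5) = 2.08 m

Phase 2 (constant speed): v₀ = 2.50 m/s, a = 0 m/s².
v = v₀ + at = 2.50 + (0)(5.5) = 2.50 m/s
Δx = v₀t + ½at² = 2.50·5.5 + 0.5·0·5.5² = 13.8 m

Phase 3 (decelerating): v₀ = 2.50 m/s, a = -1.1 m/s².
v = v₀ + at → t = (0 − 2.50) / -1.1 = 2.27 s
v² = v₀² + 2aΔx → Δx = (0² − 2.50²)/(2·-1.1) = 2.84 m
Total time = 1.67 + 5.50 + 2.27 = 9.44 s

9.44 s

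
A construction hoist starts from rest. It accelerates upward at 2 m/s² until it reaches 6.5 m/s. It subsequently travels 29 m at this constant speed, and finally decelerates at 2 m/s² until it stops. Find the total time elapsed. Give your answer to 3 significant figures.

Phase 1 (accelerating): v₀ = 0 m/s, a = 2 m/s².
v = v₀ + at → t = (6.5 − 0) / 2 = 3.25 s
v² = v₀² + 2aΔx → Δx = (6.5² − 0²)/(2·2) = 10.6 m

Phase 2 (constant speed): v₀ = 6.50 m/s, a = 0 m/s².
Constant speed: t = d/v = 29/6.50 = 4.46 s

Phase 3 (decelerating): v₀ = 6.50 m/s, a = -2 m/s².
v = v₀ + at → t = (0 − 6.50) / -2 = 3.25 s
v² = v₀² + 2aΔx → Δx = (0² − 6.50²)/(2·-2) = 10.6 m
Total time = 3.25 + 4.46 + 3.25 = 11.0 s

11.0 s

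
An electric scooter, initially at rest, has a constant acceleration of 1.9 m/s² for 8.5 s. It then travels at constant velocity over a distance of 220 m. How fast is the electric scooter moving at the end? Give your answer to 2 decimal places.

16.15 m/s

Phase 1 (accelerating): v₀ = 0 m/s, a = 1.9 m/s².
v = v₀ + at = 0 + (1.9)(8.5) = 16.1 m/s
Δx = v₀t + ½at² = 0·8.5 + 0.5·1.9·8.5² = 68.6 m

Phase 2 (constant speed): v₀ = 16.1 m/s, a = 0 m/s².
Constant speed: t = d/v = 220/16.1 = 13.6 s
Final speed = 16.1 m/s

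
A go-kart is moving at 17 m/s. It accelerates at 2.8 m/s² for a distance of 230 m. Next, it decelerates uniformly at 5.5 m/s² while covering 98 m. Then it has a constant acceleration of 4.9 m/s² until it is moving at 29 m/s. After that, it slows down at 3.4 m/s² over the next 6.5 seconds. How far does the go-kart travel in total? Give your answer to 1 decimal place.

Phase 1 (accelerating): v₀ = 17.0 m/s, a = 2.8 m/s².
v² = v₀² + 2aΔx = 17.0² + 2·2.8·230 = 1580 → v = 39.7 m/s
t = (v − v₀)/a = (39.7 − 17.0)/2.8 = 8.11 s

Phase 2 (decelerating): v₀ = 39.7 m/s, a = -5.5 m/s².
v² = v₀² + 2aΔx = 39.7² + 2·-5.5·98 = 499 → v = 22.3 m/s
t = (v − v₀)/a = (22.3 − 39.7)/-5.5 = 3.16 s

Phase 3 (accelerating): v₀ = 22.3 m/s, a = 4.9 m/s².
v = v₀ + at → t = (29 − 22.3) / 4.9 = 1.36 s
v² = v₀² + 2aΔx → Δx = (29² − 22.3²)/(2·4.9) = 34.9 m

Phase 4 (decelerating): v₀ = 29.0 m/s, a = -3.4 m/s².
v = v₀ + at = 29.0 + (-3.4)(6.5) = 6.90 m/s
Δx = v₀t + ½at² = 29.0·6.5 + 0.5·-3.4·6.5² = 117 m
Total distance = 230 + 98.0 + 34.9 + 117 = 480 m

479.6 m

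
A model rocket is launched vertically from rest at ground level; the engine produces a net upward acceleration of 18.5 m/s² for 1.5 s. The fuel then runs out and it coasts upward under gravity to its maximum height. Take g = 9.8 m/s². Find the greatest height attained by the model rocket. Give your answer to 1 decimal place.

Phase 1 (powered ascent): v₀ = 0 m/s, a = 18.5 m/s².
v = v₀ + at = 0 + (18.5)(1.5) = 27.8 m/s
Δx = v₀t + ½at² = 0·1.5 + 0.5·18.5·1.5² = 20.8 m

Phase 2 (coasting upward): v₀ = 27.8 m/s, a = -9.8 m/s².
v = v₀ + at → t = (0 − 27.8) / -9.8 = 2.83 s
v² = v₀² + 2aΔx → Δx = (0² − 27.8²)/(2·-9.8) = 39.3 m
Maximum height = 20.8 + 39.3 = 60.1 m

60.1 m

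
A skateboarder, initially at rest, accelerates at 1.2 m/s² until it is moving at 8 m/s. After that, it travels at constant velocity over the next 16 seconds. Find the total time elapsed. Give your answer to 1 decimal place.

Phase 1 (accelerating): v₀ = 0 m/s, a = 1.2 m/s².
v = v₀ + at → t = (8 − 0) / 1.2 = 6.67 s
v² = v₀² + 2aΔx → Δx = (8² − 0²)/(2·1.2) = 26.7 m

Phase 2 (constant speed): v₀ = 8.00 m/s, a = 0 m/s².
v = v₀ + at = 8.00 + (0)(16) = 8.00 m/s
Δx = v₀t + ½at² = 8.00·16 + 0.5·0·16² = 128 m
Total time = 6.67 + 16.0 = 22.7 s

22.7 s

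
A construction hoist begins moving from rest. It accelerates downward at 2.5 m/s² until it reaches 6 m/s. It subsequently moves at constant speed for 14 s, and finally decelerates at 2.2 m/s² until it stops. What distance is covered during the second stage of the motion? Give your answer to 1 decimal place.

84.0 m

Phase 1 (accelerating): v₀ = 0 m/s, a = 2.5 m/s².
v = v₀ + at → t = (6 − 0) / 2.5 = 2.40 s
v² = v₀² + 2aΔx → Δx = (6² − 0²)/(2·2.5) = 7.20 m

Phase 2 (constant speed): v₀ = 6.00 m/s, a = 0 m/s².
v = v₀ + at = 6.00 + (0)(14) = 6.00 m/s
Δx = v₀t + ½at² = 6.00·14 + 0.5·0·14² = 84.0 m
Distance in phase 2 = 84.0 m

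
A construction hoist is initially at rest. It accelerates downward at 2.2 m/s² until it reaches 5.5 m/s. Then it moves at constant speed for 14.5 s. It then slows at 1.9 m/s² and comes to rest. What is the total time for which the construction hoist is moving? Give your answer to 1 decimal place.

19.9 s

Phase 1 (accelerating): v₀ = 0 m/s, a = 2.2 m/s².
v = v₀ + at → t = (5.5 − 0) / 2.2 = 2.50 s
v² = v₀² + 2aΔx → Δx = (5.5² − 0²)/(2·2.2) = 6.87 m

Phase 2 (constant speed): v₀ = 5.50 m/s, a = 0 m/s².
v = v₀ + at = 5.50 + (0)(14.5) = 5.50 m/s
Δx = v₀t + ½at² = 5.50·14.5 + 0.5·0·14.5² = 79.8 m

Phase 3 (decelerating): v₀ = 5.50 m/s, a = -1.9 m/s².
v = v₀ + at → t = (0 − 5.50) / -1.9 = 2.89 s
v² = v₀² + 2aΔx → Δx = (0² − 5.50²)/(2·-1.9) = 7.96 m
Total time = 2.50 + 14.5 + 2.89 = 19.9 s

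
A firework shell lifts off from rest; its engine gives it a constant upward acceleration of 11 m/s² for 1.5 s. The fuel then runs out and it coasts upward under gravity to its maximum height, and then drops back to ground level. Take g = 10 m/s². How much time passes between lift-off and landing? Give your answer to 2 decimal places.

5.43 s

Phase 1 (powered ascent): v₀ = 0 m/s, a = 11 m/s².
v = v₀ + at = 0 + (11)(1.5) = 16.5 m/s
Δx = v₀t + ½at² = 0·1.5 + 0.5·11·1.5² = 12.4 m

Phase 2 (coasting upward): v₀ = 16.5 m/s, a = -10 m/s².
v = v₀ + at → t = (0 − 16.5) / -10 = 1.65 s
v² = v₀² + 2aΔx → Δx = (0² − 16.5²)/(2·-10) = 13.6 m

Phase 3 (free fall): v₀ = 0 m/s, a = -10 m/s².
Falls 26.0 m from rest: t = √(2·26.0/10) = 2.28 s; v = g·t = 22.8 m/s.
Total time = 1.50 + 1.65 + 2.28 = 5.43 s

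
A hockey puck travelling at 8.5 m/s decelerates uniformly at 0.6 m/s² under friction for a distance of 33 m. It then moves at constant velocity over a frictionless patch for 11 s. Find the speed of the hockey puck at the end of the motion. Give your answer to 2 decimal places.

5.71 m/s

Phase 1 (decelerating): v₀ = 8.50 m/s, a = -0.6 m/s².
v² = v₀² + 2aΔx = 8.50² + 2·-0.6·33 = 32.6 → v = 5.71 m/s
t = (v − v₀)/a = (5.71 − 8.50)/-0.6 = 4.64 s

Phase 2 (constant speed): v₀ = 5.71 m/s, a = 0 m/s².
v = v₀ + at = 5.71 + (0)(11) = 5.71 m/s
Δx = v₀t + ½at² = 5.71·11 + 0.5·0·11² = 62.9 m
Final speed = 5.71 m/s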